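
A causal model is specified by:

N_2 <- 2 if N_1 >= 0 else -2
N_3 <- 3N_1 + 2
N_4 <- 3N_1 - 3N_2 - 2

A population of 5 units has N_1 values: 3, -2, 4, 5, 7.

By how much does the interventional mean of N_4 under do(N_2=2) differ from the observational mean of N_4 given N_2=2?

Under do(N_2=2), N_2's equation is replaced by N_2=2 for every unit. Per-unit N_4: 1, -14, 4, 7, 13. Mean = 2.2.
E[N_4|N_2=2] averages over only the 4 units with N_2=2 (N_1 = 3, 4, 5, 7): N_4 = 1, 4, 7, 13, mean 6.25.
Difference = 2.2 − 6.25 = -4.05.

-4.05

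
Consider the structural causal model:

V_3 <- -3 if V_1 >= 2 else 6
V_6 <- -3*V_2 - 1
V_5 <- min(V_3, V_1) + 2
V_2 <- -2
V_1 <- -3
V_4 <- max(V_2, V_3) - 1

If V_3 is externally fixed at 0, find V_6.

The intervention breaks the incoming arrows to V_3: V_3 <- -3 if V_1 >= 2 else 6 no longer applies, and V_3 = 0.
No directed path runs from V_3 to V_6, so V_6 keeps its natural value.
V_6 = -3*V_2 - 1  [with V_2=-2]  = 5

5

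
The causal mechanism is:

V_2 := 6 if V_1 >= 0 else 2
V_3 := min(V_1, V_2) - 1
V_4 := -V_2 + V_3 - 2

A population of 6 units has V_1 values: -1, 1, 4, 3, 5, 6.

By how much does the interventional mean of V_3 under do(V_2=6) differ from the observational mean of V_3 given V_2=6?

-0.8

do(V_2=6) breaks V_2's dependence on V_1. With V_2=6 fixed, V_3 across the units is -2, 0, 3, 2, 4, 5, mean 2.
Observing V_2=6 restricts to units where V_2's equation naturally yields 6: V_1 ∈ {1, 4, 3, 5, 6}. In that subpopulation V_3 = 0, 3, 2, 4, 5, mean 2.8.
Difference = 2 − 2.8 = -0.8.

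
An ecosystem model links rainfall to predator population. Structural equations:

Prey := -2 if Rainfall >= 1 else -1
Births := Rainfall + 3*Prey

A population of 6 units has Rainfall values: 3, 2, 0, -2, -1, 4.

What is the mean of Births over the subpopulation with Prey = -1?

-4

Conditioning on Prey=-1 selects the 3 unit(s) with Rainfall ∈ {0, -2, -1}. Their Births values: -3, -5, -4. Mean = -4.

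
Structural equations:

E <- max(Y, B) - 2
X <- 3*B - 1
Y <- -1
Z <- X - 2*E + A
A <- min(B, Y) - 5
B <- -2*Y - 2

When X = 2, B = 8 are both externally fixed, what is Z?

-16

Setting X = 2, B = 8 by intervention discards those variables' equations.
E = max(Y, B) - 2  [with Y=-1, B=8]  = 6
A = min(B, Y) - 5  [with B=8, Y=-1]  = -6
Z = X - 2*E + A  [with X=2, E=6, A=-6]  = -16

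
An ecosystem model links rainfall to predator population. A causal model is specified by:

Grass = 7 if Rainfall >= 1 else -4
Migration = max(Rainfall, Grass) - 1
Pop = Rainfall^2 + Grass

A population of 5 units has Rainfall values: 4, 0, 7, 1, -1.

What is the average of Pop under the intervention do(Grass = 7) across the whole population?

20.4

Every unit gets Grass=7 under the intervention. Pop values become 23, 7, 56, 8, 8; E[Pop|do(Grass=7)] = 20.4.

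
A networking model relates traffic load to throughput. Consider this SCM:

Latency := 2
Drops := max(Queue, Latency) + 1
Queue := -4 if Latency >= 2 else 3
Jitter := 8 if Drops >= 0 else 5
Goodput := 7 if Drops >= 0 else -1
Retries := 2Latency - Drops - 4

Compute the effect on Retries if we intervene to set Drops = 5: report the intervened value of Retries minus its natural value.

The intervention breaks the incoming arrows to Drops: Drops := max(Queue, Latency) + 1 no longer applies, and Drops = 5.
Retries = 2Latency - Drops - 4  [with Latency=2, Drops=5]  = -5
Without intervention: Queue = -4 if Latency >= 2 else 3  [with Latency=2]  = -4; Drops = max(Queue, Latency) + 1  [with Queue=-4, Latency=2]  = 3; Retries = 2Latency - Drops - 4  [with Latency=2, Drops=3]  = -3.
Change = -5 − (-3) = -2.

-2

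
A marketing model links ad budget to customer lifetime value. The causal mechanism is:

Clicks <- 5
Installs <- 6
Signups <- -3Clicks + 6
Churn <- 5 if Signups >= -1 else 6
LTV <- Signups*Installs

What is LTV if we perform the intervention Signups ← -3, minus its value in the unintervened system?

36

do(Signups=-3) replaces the equation Signups <- -3Clicks + 6 with the constant Signups = -3.
LTV = Signups*Installs  [with Signups=-3, Installs=6]  = -18
Without intervention: Signups = -3Clicks + 6  [with Clicks=5]  = -9; LTV = Signups*Installs  [with Signups=-9, Installs=6]  = -54.
Change = -18 − (-54) = 36.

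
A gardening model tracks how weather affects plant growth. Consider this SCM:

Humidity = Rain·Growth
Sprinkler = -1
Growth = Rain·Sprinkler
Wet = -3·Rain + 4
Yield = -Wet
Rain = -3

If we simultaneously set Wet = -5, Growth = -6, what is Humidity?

18

Setting Wet = -5, Growth = -6 by intervention discards those variables' equations.
Humidity = Rain·Growth  [with Rain=-3, Growth=-6]  = 18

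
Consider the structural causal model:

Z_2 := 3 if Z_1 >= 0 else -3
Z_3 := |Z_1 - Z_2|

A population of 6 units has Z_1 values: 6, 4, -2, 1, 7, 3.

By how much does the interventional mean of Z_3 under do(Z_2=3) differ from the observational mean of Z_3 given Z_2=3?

The intervention sets Z_2=3 in all 6 units regardless of Z_1. Recomputing Z_3 per unit gives 3, 1, 5, 2, 4, 0; average 2.5.
E[Z_3|Z_2=3] averages over only the 5 units with Z_2=3 (Z_1 = 6, 4, 1, 7, 3): Z_3 = 3, 1, 2, 4, 0, mean 2.
Difference = 2.5 − 2 = 0.5.

0.5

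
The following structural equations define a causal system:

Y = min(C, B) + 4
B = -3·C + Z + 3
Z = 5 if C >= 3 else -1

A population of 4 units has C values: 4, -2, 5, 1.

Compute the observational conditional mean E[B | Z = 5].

-5.5

Observing Z=5 restricts to units where Z's equation naturally yields 5: C ∈ {4, 5}. In that subpopulation B = -4, -7, mean -5.5.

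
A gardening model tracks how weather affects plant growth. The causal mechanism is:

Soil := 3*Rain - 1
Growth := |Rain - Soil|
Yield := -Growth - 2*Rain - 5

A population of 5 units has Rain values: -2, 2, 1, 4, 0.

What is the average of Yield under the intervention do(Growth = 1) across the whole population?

-8

Under do(Growth=1), Growth's equation is replaced by Growth=1 for every unit. Per-unit Yield: -2, -10, -8, -14, -6. Mean = -8.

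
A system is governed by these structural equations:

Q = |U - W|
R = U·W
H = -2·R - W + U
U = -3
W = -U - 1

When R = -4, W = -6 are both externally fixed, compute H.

The joint intervention fixes R = -4, W = -6, removing each variable's own equation.
H = -2·R - W + U  [with R=-4, W=-6, U=-3]  = 11

11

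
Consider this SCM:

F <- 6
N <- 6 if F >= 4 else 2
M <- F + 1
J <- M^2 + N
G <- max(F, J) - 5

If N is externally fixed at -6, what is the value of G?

38

do(N=-6) replaces the equation N <- 6 if F >= 4 else 2 with the constant N = -6.
M = F + 1  [with F=6]  = 7
J = M^2 + N  [with M=7, N=-6]  = 43
G = max(F, J) - 5  [with F=6, J=43]  = 38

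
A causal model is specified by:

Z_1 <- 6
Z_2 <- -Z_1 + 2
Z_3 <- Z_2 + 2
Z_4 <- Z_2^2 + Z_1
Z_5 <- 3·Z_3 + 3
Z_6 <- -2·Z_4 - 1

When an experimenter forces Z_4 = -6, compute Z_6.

11

Under do(Z_4=-6), the mechanism Z_4 <- Z_2^2 + Z_1 is discarded; Z_4 is fixed at -6.
Z_6 = -2·Z_4 - 1  [with Z_4=-6]  = 11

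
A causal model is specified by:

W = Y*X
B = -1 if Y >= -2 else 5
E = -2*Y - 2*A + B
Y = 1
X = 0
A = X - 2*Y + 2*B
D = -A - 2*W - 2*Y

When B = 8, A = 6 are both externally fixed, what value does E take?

-6

Setting B = 8, A = 6 by intervention discards those variables' equations.
E = -2*Y - 2*A + B  [with Y=1, A=6, B=8]  = -6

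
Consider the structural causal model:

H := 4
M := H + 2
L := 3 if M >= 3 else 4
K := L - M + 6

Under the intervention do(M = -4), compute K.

14

Under do(M=-4), the mechanism M := H + 2 is discarded; M is fixed at -4.
L = 3 if M >= 3 else 4  [with M=-4]  = 4
K = L - M + 6  [with L=4, M=-4]  = 14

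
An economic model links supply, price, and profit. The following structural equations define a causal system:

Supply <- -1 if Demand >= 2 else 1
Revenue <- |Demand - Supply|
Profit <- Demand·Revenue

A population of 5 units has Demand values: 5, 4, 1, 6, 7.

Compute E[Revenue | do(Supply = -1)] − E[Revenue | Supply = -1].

The intervention sets Supply=-1 in all 5 units regardless of Demand. Recomputing Revenue per unit gives 6, 5, 2, 7, 8; average 5.6.
Conditioning on Supply=-1 selects the 4 unit(s) with Demand ∈ {5, 4, 6, 7}. Their Revenue values: 6, 5, 7, 8. Mean = 6.5.
Difference = 5.6 − 6.5 = -0.9.

-0.9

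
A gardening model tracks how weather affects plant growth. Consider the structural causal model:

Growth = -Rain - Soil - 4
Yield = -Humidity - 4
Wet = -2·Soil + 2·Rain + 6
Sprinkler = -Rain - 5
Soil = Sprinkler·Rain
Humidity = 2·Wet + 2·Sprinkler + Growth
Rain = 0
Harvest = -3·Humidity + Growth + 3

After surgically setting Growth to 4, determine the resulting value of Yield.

Under do(Growth=4), the mechanism Growth = -Rain - Soil - 4 is discarded; Growth is fixed at 4.
Sprinkler = -Rain - 5  [with Rain=0]  = -5
Soil = Sprinkler·Rain  [with Sprinkler=-5, Rain=0]  = 0
Wet = -2·Soil + 2·Rain + 6  [with Soil=0, Rain=0]  = 6
Humidity = 2·Wet + 2·Sprinkler + Growth  [with Wet=6, Sprinkler=-5, Growth=4]  = 6
Yield = -Humidity - 4  [with Humidity=6]  = -10

-10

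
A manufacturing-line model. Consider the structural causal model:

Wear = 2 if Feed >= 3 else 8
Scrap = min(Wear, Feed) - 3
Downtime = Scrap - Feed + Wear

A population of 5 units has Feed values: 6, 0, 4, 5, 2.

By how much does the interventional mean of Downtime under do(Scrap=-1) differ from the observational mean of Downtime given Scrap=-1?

1.75

Under do(Scrap=-1), Scrap's equation is replaced by Scrap=-1 for every unit. Per-unit Downtime: -5, 7, -3, -4, 5. Mean = 0.
E[Downtime|Scrap=-1] averages over only the 4 units with Scrap=-1 (Feed = 6, 4, 5, 2): Downtime = -5, -3, -4, 5, mean -1.75.
Difference = 0 − (-1.75) = 1.75.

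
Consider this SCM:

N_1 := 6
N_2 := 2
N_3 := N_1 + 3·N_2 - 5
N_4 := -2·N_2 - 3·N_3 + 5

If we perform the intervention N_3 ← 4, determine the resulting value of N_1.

Under do(N_3=4), the mechanism N_3 := N_1 + 3·N_2 - 5 is discarded; N_3 is fixed at 4.
N_1 is not downstream of the intervention, so its value is determined by the original equations.

6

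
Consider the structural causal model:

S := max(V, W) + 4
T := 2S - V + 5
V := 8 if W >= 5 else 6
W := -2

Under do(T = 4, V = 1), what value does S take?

Setting T = 4, V = 1 by intervention discards those variables' equations.
S = max(V, W) + 4  [with V=1, W=-2]  = 5

5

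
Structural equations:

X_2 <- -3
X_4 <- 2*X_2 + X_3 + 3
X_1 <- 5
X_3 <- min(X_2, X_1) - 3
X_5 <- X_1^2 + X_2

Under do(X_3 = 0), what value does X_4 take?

The intervention breaks the incoming arrows to X_3: X_3 <- min(X_2, X_1) - 3 no longer applies, and X_3 = 0.
X_4 = 2*X_2 + X_3 + 3  [with X_2=-3, X_3=0]  = -3

-3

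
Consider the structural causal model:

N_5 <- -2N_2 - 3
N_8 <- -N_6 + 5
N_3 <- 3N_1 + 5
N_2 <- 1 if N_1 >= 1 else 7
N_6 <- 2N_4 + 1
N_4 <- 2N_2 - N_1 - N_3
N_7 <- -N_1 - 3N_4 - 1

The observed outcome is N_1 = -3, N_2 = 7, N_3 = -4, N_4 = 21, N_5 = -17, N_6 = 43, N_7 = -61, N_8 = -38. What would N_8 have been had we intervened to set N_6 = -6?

11

Intervening sets N_6 = -6 and removes its equation (N_6 <- 2N_4 + 1).
N_8 = -N_6 + 5  [with N_6=-6]  = 11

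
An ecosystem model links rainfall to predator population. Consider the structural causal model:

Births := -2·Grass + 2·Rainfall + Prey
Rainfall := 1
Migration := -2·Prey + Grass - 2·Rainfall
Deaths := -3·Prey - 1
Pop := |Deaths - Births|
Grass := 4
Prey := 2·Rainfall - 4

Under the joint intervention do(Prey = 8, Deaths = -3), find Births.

The joint intervention fixes Prey = 8, Deaths = -3, removing each variable's own equation.
Births = -2·Grass + 2·Rainfall + Prey  [with Grass=4, Rainfall=1, Prey=8]  = 2

2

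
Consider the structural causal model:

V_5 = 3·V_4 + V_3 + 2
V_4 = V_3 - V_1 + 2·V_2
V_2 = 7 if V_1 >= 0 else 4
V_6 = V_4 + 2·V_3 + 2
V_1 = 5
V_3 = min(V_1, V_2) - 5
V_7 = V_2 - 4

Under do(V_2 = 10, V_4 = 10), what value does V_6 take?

12

The joint intervention fixes V_2 = 10, V_4 = 10, removing each variable's own equation.
V_3 = min(V_1, V_2) - 5  [with V_1=5, V_2=10]  = 0
V_6 = V_4 + 2·V_3 + 2  [with V_4=10, V_3=0]  = 12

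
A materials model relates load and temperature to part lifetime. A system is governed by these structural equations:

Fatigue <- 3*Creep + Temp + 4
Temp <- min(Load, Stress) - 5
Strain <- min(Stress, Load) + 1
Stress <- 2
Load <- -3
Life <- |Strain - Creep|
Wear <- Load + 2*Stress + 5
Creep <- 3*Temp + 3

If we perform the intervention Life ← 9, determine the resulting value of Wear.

6

The intervention breaks the incoming arrows to Life: Life <- |Strain - Creep| no longer applies, and Life = 9.
Wear is not downstream of the intervention, so its value is determined by the original equations.
Wear = Load + 2*Stress + 5  [with Load=-3, Stress=2]  = 6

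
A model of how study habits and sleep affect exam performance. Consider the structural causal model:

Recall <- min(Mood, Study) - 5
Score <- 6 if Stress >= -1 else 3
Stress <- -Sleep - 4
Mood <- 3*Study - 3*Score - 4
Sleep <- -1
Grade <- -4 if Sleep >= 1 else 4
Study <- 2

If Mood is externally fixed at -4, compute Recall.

-9

The intervention breaks the incoming arrows to Mood: Mood <- 3*Study - 3*Score - 4 no longer applies, and Mood = -4.
Recall = min(Mood, Study) - 5  [with Mood=-4, Study=2]  = -9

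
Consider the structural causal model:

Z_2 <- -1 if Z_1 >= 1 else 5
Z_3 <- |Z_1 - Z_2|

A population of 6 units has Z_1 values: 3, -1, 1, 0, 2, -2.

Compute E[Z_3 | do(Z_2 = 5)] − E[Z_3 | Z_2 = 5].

The intervention sets Z_2=5 in all 6 units regardless of Z_1. Recomputing Z_3 per unit gives 2, 6, 4, 5, 3, 7; average 4.5.
E[Z_3|Z_2=5] averages over only the 3 units with Z_2=5 (Z_1 = -1, 0, -2): Z_3 = 6, 5, 7, mean 6.
Difference = 4.5 − 6 = -1.5.

-1.5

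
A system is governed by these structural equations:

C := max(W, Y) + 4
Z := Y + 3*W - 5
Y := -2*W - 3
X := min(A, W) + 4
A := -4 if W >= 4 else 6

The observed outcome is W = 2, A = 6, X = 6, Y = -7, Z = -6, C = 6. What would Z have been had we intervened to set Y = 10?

11

Intervening sets Y = 10 and removes its equation (Y := -2*W - 3).
Z = Y + 3*W - 5  [with Y=10, W=2]  = 11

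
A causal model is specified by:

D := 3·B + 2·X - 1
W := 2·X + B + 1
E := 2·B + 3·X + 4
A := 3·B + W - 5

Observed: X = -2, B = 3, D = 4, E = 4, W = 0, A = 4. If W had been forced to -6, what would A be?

The intervention breaks the incoming arrows to W: W := 2·X + B + 1 no longer applies, and W = -6.
A = 3·B + W - 5  [with B=3, W=-6]  = -2

-2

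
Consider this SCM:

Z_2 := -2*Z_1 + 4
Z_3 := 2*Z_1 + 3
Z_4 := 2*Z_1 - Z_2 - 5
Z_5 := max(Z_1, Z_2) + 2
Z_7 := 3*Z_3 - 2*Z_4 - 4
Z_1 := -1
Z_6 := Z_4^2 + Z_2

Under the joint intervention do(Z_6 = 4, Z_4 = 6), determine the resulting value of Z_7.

-13

Under do(Z_6 = 4, Z_4 = 6), each intervened variable's structural equation is replaced by its fixed value.
Z_3 = 2*Z_1 + 3  [with Z_1=-1]  = 1
Z_7 = 3*Z_3 - 2*Z_4 - 4  [with Z_3=1, Z_4=6]  = -13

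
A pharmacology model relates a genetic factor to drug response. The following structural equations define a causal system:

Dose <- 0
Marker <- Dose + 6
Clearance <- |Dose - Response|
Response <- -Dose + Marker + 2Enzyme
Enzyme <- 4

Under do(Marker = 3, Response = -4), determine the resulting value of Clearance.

Setting Marker = 3, Response = -4 by intervention discards those variables' equations.
Clearance = |Dose - Response|  [with Dose=0, Response=-4]  = 4

4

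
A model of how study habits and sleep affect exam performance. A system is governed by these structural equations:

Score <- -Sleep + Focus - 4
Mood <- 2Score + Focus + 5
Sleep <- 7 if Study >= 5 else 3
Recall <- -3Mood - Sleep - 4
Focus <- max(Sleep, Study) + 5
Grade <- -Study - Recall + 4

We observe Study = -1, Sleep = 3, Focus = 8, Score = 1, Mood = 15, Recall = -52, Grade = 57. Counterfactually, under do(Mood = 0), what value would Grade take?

Under do(Mood=0), the mechanism Mood <- 2Score + Focus + 5 is discarded; Mood is fixed at 0.
Sleep = 7 if Study >= 5 else 3  [with Study=-1]  = 3
Recall = -3Mood - Sleep - 4  [with Mood=0, Sleep=3]  = -7
Grade = -Study - Recall + 4  [with Study=-1, Recall=-7]  = 12

12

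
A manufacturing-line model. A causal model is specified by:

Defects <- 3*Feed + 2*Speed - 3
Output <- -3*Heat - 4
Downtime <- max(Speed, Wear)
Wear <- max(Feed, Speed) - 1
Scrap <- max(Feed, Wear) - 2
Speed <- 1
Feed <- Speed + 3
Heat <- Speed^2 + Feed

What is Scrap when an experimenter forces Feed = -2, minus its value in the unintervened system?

-4

Under do(Feed=-2), the mechanism Feed <- Speed + 3 is discarded; Feed is fixed at -2.
Wear = max(Feed, Speed) - 1  [with Feed=-2, Speed=1]  = 0
Scrap = max(Feed, Wear) - 2  [with Feed=-2, Wear=0]  = -2
Without intervention: Feed = Speed + 3  [with Speed=1]  = 4; Wear = max(Feed, Speed) - 1  [with Feed=4, Speed=1]  = 3; Scrap = max(Feed, Wear) - 2  [with Feed=4, Wear=3]  = 2.
Change = -2 − 2 = -4.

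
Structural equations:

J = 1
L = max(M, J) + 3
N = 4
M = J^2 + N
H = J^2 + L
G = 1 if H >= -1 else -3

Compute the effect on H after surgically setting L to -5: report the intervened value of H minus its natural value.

Intervening sets L = -5 and removes its equation (L = max(M, J) + 3).
H = J^2 + L  [with J=1, L=-5]  = -4
Without intervention: M = J^2 + N  [with J=1, N=4]  = 5; L = max(M, J) + 3  [with M=5, J=1]  = 8; H = J^2 + L  [with J=1, L=8]  = 9.
Change = -4 − 9 = -13.

-13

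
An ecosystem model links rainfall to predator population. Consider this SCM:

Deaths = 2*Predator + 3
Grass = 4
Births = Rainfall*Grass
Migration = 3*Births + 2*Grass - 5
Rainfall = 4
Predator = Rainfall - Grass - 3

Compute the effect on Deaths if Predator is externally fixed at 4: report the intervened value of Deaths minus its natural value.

14

do(Predator=4) replaces the equation Predator = Rainfall - Grass - 3 with the constant Predator = 4.
Deaths = 2*Predator + 3  [with Predator=4]  = 11
Without intervention: Predator = Rainfall - Grass - 3  [with Rainfall=4, Grass=4]  = -3; Deaths = 2*Predator + 3  [with Predator=-3]  = -3.
Change = 11 − (-3) = 14.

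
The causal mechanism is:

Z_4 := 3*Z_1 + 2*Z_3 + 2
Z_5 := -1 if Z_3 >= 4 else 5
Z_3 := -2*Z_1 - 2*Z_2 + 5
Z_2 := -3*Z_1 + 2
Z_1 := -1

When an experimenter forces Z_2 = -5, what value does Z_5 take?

do(Z_2=-5) replaces the equation Z_2 := -3*Z_1 + 2 with the constant Z_2 = -5.
Z_3 = -2*Z_1 - 2*Z_2 + 5  [with Z_1=-1, Z_2=-5]  = 17
Z_5 = -1 if Z_3 >= 4 else 5  [with Z_3=17]  = -1

-1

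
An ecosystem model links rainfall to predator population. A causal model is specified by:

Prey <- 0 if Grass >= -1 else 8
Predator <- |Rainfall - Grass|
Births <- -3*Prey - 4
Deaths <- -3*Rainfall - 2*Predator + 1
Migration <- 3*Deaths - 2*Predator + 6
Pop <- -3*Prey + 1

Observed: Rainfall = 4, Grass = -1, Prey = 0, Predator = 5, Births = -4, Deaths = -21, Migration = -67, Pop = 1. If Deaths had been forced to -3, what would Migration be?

-13

Intervening sets Deaths = -3 and removes its equation (Deaths <- -3*Rainfall - 2*Predator + 1).
Predator = |Rainfall - Grass|  [with Rainfall=4, Grass=-1]  = 5
Migration = 3*Deaths - 2*Predator + 6  [with Deaths=-3, Predator=5]  = -13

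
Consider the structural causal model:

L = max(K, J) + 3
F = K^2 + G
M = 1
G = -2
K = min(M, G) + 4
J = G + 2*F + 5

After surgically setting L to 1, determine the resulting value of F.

do(L=1) replaces the equation L = max(K, J) + 3 with the constant L = 1.
No directed path runs from L to F, so F keeps its natural value.
K = min(M, G) + 4  [with M=1, G=-2]  = 2
F = K^2 + G  [with K=2, G=-2]  = 2

2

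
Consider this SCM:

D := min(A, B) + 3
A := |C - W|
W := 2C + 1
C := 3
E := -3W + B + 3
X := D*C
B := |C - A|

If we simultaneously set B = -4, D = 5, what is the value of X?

15

The joint intervention fixes B = -4, D = 5, removing each variable's own equation.
X = D*C  [with D=5, C=3]  = 15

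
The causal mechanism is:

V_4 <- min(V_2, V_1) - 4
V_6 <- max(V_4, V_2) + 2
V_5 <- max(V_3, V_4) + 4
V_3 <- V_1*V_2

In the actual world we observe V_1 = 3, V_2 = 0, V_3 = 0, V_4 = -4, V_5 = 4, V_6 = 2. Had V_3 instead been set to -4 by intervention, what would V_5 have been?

0

do(V_3=-4) replaces the equation V_3 <- V_1*V_2 with the constant V_3 = -4.
V_4 = min(V_2, V_1) - 4  [with V_2=0, V_1=3]  = -4
V_5 = max(V_3, V_4) + 4  [with V_3=-4, V_4=-4]  = 0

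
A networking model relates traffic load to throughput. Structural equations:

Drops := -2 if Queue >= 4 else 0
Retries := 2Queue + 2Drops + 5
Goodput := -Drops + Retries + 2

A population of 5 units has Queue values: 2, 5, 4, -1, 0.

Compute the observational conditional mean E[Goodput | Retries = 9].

12

E[Goodput|Retries=9] averages over only the 2 units with Retries=9 (Queue = 2, 4): Goodput = 11, 13, mean 12.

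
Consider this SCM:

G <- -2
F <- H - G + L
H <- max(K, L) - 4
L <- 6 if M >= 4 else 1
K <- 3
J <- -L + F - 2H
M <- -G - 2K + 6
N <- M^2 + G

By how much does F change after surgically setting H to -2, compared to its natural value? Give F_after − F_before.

-1

The intervention breaks the incoming arrows to H: H <- max(K, L) - 4 no longer applies, and H = -2.
M = -G - 2K + 6  [with G=-2, K=3]  = 2
L = 6 if M >= 4 else 1  [with M=2]  = 1
F = H - G + L  [with H=-2, G=-2, L=1]  = 1
Without intervention: M = -G - 2K + 6  [with G=-2, K=3]  = 2; L = 6 if M >= 4 else 1  [with M=2]  = 1; H = max(K, L) - 4  [with K=3, L=1]  = -1; F = H - G + L  [with H=-1, G=-2, L=1]  = 2.
Change = 1 − 2 = -1.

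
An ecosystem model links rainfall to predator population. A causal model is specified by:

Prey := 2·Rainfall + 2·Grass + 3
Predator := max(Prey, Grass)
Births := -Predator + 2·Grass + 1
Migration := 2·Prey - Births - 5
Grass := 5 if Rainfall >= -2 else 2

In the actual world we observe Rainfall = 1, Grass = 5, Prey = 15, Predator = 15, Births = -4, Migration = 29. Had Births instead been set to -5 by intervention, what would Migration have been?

30

The intervention breaks the incoming arrows to Births: Births := -Predator + 2·Grass + 1 no longer applies, and Births = -5.
Grass = 5 if Rainfall >= -2 else 2  [with Rainfall=1]  = 5
Prey = 2·Rainfall + 2·Grass + 3  [with Rainfall=1, Grass=5]  = 15
Migration = 2·Prey - Births - 5  [with Prey=15, Births=-5]  = 30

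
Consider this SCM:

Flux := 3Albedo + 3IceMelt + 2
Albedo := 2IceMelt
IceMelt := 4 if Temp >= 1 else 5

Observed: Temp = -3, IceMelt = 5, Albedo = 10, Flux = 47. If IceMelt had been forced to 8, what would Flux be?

Under do(IceMelt=8), the mechanism IceMelt := 4 if Temp >= 1 else 5 is discarded; IceMelt is fixed at 8.
Albedo = 2IceMelt  [with IceMelt=8]  = 16
Flux = 3Albedo + 3IceMelt + 2  [with Albedo=16, IceMelt=8]  = 74

74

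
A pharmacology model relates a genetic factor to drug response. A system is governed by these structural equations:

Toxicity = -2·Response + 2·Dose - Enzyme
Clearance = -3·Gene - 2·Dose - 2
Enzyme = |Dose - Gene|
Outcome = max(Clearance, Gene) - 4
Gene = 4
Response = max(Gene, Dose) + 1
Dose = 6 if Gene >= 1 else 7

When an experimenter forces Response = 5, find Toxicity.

Intervening sets Response = 5 and removes its equation (Response = max(Gene, Dose) + 1).
Dose = 6 if Gene >= 1 else 7  [with Gene=4]  = 6
Enzyme = |Dose - Gene|  [with Dose=6, Gene=4]  = 2
Toxicity = -2·Response + 2·Dose - Enzyme  [with Response=5, Dose=6, Enzyme=2]  = 0

0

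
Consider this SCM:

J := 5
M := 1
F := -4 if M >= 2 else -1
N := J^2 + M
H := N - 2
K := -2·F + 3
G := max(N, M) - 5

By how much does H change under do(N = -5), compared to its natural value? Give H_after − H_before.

-31

Intervening sets N = -5 and removes its equation (N := J^2 + M).
H = N - 2  [with N=-5]  = -7
Without intervention: N = J^2 + M  [with J=5, M=1]  = 26; H = N - 2  [with N=26]  = 24.
Change = -7 − 24 = -31.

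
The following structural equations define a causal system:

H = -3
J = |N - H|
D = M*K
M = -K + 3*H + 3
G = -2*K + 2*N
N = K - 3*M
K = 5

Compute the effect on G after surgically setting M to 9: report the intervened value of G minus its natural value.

The intervention breaks the incoming arrows to M: M = -K + 3*H + 3 no longer applies, and M = 9.
N = K - 3*M  [with K=5, M=9]  = -22
G = -2*K + 2*N  [with K=5, N=-22]  = -54
Without intervention: M = -K + 3*H + 3  [with K=5, H=-3]  = -11; N = K - 3*M  [with K=5, M=-11]  = 38; G = -2*K + 2*N  [with K=5, N=38]  = 66.
Change = -54 − 66 = -120.

-120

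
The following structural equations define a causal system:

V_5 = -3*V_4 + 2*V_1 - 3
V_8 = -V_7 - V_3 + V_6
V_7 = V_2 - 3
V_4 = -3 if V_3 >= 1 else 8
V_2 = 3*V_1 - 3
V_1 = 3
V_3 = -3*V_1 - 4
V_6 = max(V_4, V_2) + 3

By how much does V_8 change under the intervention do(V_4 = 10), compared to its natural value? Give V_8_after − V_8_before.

2

do(V_4=10) replaces the equation V_4 = -3 if V_3 >= 1 else 8 with the constant V_4 = 10.
V_2 = 3*V_1 - 3  [with V_1=3]  = 6
V_3 = -3*V_1 - 4  [with V_1=3]  = -13
V_6 = max(V_4, V_2) + 3  [with V_4=10, V_2=6]  = 13
V_7 = V_2 - 3  [with V_2=6]  = 3
V_8 = -V_7 - V_3 + V_6  [with V_7=3, V_3=-13, V_6=13]  = 23
Without intervention: V_2 = 3*V_1 - 3  [with V_1=3]  = 6; V_3 = -3*V_1 - 4  [with V_1=3]  = -13; V_4 = -3 if V_3 >= 1 else 8  [with V_3=-13]  = 8; V_6 = max(V_4, V_2) + 3  [with V_4=8, V_2=6]  = 11; V_7 = V_2 - 3  [with V_2=6]  = 3; V_8 = -V_7 - V_3 + V_6  [with V_7=3, V_3=-13, V_6=11]  = 21.
Change = 23 − 21 = 2.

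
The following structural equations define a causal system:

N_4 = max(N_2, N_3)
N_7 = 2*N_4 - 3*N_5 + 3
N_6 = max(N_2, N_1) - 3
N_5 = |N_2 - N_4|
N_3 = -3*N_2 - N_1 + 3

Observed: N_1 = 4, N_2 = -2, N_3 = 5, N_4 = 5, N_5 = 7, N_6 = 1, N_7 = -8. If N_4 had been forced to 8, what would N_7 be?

The intervention breaks the incoming arrows to N_4: N_4 = max(N_2, N_3) no longer applies, and N_4 = 8.
N_5 = |N_2 - N_4|  [with N_2=-2, N_4=8]  = 10
N_7 = 2*N_4 - 3*N_5 + 3  [with N_4=8, N_5=10]  = -11

-11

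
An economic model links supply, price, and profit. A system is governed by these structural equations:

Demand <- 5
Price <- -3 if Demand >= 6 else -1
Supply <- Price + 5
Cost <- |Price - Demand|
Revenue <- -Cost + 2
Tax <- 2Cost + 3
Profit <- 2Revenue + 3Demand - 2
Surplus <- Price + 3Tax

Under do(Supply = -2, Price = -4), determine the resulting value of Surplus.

Under do(Supply = -2, Price = -4), each intervened variable's structural equation is replaced by its fixed value.
Cost = |Price - Demand|  [with Price=-4, Demand=5]  = 9
Tax = 2Cost + 3  [with Cost=9]  = 21
Surplus = Price + 3Tax  [with Price=-4, Tax=21]  = 59

59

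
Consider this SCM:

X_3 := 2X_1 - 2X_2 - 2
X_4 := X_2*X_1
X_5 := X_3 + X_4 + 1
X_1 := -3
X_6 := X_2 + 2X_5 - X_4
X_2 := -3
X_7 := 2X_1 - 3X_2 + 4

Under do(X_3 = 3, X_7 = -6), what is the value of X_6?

Under do(X_3 = 3, X_7 = -6), each intervened variable's structural equation is replaced by its fixed value.
X_4 = X_2*X_1  [with X_2=-3, X_1=-3]  = 9
X_5 = X_3 + X_4 + 1  [with X_3=3, X_4=9]  = 13
X_6 = X_2 + 2X_5 - X_4  [with X_2=-3, X_5=13, X_4=9]  = 14

14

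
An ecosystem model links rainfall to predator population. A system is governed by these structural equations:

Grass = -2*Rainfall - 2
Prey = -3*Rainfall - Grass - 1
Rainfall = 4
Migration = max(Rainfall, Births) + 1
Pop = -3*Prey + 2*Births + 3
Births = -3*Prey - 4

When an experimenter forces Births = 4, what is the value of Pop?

Under do(Births=4), the mechanism Births = -3*Prey - 4 is discarded; Births is fixed at 4.
Grass = -2*Rainfall - 2  [with Rainfall=4]  = -10
Prey = -3*Rainfall - Grass - 1  [with Rainfall=4, Grass=-10]  = -3
Pop = -3*Prey + 2*Births + 3  [with Prey=-3, Births=4]  = 20

20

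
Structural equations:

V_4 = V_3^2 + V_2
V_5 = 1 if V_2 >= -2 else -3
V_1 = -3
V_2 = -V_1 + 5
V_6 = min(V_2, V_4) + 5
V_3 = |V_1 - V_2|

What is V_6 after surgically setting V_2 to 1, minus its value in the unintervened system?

Under do(V_2=1), the mechanism V_2 = -V_1 + 5 is discarded; V_2 is fixed at 1.
V_3 = |V_1 - V_2|  [with V_1=-3, V_2=1]  = 4
V_4 = V_3^2 + V_2  [with V_3=4, V_2=1]  = 17
V_6 = min(V_2, V_4) + 5  [with V_2=1, V_4=17]  = 6
Without intervention: V_2 = -V_1 + 5  [with V_1=-3]  = 8; V_3 = |V_1 - V_2|  [with V_1=-3, V_2=8]  = 11; V_4 = V_3^2 + V_2  [with V_3=11, V_2=8]  = 129; V_6 = min(V_2, V_4) + 5  [with V_2=8, V_4=129]  = 13.
Change = 6 − 13 = -7.

-7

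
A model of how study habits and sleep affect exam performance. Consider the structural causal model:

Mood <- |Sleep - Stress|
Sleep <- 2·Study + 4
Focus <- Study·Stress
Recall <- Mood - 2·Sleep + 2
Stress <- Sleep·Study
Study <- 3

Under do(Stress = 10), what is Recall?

-18

The intervention breaks the incoming arrows to Stress: Stress <- Sleep·Study no longer applies, and Stress = 10.
Sleep = 2·Study + 4  [with Study=3]  = 10
Mood = |Sleep - Stress|  [with Sleep=10, Stress=10]  = 0
Recall = Mood - 2·Sleep + 2  [with Mood=0, Sleep=10]  = -18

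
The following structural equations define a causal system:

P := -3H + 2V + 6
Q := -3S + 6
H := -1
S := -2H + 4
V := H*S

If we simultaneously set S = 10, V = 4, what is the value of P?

Under do(S = 10, V = 4), each intervened variable's structural equation is replaced by its fixed value.
P = -3H + 2V + 6  [with H=-1, V=4]  = 17

17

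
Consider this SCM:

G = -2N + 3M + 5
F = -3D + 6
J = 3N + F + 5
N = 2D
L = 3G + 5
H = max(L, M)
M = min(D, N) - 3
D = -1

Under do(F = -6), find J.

-7

Under do(F=-6), the mechanism F = -3D + 6 is discarded; F is fixed at -6.
N = 2D  [with D=-1]  = -2
J = 3N + F + 5  [with N=-2, F=-6]  = -7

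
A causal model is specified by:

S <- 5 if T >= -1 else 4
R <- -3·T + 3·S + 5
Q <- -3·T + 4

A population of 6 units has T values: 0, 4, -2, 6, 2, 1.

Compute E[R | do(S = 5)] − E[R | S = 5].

Under do(S=5), S's equation is replaced by S=5 for every unit. Per-unit R: 20, 8, 26, 2, 14, 17. Mean = 14.5.
Observing S=5 restricts to units where S's equation naturally yields 5: T ∈ {0, 4, 6, 2, 1}. In that subpopulation R = 20, 8, 2, 14, 17, mean 12.2.
Difference = 14.5 − 12.2 = 2.3.

2.3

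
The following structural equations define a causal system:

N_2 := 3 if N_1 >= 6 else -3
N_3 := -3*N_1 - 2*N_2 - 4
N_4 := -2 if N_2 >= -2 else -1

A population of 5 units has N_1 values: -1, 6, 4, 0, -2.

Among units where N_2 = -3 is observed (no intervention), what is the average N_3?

E[N_3|N_2=-3] averages over only the 4 units with N_2=-3 (N_1 = -1, 4, 0, -2): N_3 = 5, -10, 2, 8, mean 1.25.

1.25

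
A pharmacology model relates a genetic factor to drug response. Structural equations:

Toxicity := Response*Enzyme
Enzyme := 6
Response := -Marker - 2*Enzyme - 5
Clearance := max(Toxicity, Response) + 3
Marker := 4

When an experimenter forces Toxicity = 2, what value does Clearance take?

Intervening sets Toxicity = 2 and removes its equation (Toxicity := Response*Enzyme).
Response = -Marker - 2*Enzyme - 5  [with Marker=4, Enzyme=6]  = -21
Clearance = max(Toxicity, Response) + 3  [with Toxicity=2, Response=-21]  = 5

5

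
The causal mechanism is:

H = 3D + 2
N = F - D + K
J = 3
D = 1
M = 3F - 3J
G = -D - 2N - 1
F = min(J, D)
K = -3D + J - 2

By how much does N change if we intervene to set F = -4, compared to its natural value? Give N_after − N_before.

Under do(F=-4), the mechanism F = min(J, D) is discarded; F is fixed at -4.
K = -3D + J - 2  [with D=1, J=3]  = -2
N = F - D + K  [with F=-4, D=1, K=-2]  = -7
Without intervention: K = -3D + J - 2  [with D=1, J=3]  = -2; F = min(J, D)  [with J=3, D=1]  = 1; N = F - D + K  [with F=1, D=1, K=-2]  = -2.
Change = -7 − (-2) = -5.

-5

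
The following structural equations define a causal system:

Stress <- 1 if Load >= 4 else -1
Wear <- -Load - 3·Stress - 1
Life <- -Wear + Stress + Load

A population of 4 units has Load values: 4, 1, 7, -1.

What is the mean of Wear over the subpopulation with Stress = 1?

E[Wear|Stress=1] averages over only the 2 units with Stress=1 (Load = 4, 7): Wear = -8, -11, mean -9.5.

-9.5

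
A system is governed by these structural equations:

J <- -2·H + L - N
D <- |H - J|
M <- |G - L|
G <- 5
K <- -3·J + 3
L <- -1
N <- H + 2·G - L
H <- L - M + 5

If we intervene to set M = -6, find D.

52

The intervention breaks the incoming arrows to M: M <- |G - L| no longer applies, and M = -6.
H = L - M + 5  [with L=-1, M=-6]  = 10
N = H + 2·G - L  [with H=10, G=5, L=-1]  = 21
J = -2·H + L - N  [with H=10, L=-1, N=21]  = -42
D = |H - J|  [with H=10, J=-42]  = 52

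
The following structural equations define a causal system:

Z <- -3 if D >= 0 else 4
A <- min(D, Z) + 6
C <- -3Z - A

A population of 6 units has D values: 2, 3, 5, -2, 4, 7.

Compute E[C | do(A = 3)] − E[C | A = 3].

-3.5

The intervention sets A=3 in all 6 units regardless of D. Recomputing C per unit gives 6, 6, 6, -15, 6, 6; average 2.5.
Conditioning on A=3 selects the 5 unit(s) with D ∈ {2, 3, 5, 4, 7}. Their C values: 6, 6, 6, 6, 6. Mean = 6.
Difference = 2.5 − 6 = -3.5.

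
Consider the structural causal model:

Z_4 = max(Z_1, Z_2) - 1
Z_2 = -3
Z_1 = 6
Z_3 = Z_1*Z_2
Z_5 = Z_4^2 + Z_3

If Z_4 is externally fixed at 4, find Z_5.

Intervening sets Z_4 = 4 and removes its equation (Z_4 = max(Z_1, Z_2) - 1).
Z_3 = Z_1*Z_2  [with Z_1=6, Z_2=-3]  = -18
Z_5 = Z_4^2 + Z_3  [with Z_4=4, Z_3=-18]  = -2

-2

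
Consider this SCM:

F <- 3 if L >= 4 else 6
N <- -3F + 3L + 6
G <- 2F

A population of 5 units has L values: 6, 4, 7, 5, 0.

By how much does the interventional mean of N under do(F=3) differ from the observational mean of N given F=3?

do(F=3) breaks F's dependence on L. With F=3 fixed, N across the units is 15, 9, 18, 12, -3, mean 10.2.
E[N|F=3] averages over only the 4 units with F=3 (L = 6, 4, 7, 5): N = 15, 9, 18, 12, mean 13.5.
Difference = 10.2 − 13.5 = -3.3.

-3.3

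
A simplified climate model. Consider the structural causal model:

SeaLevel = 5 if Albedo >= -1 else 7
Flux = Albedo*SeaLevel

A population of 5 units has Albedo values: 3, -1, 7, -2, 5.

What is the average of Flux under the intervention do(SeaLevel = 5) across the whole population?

The intervention sets SeaLevel=5 in all 5 units regardless of Albedo. Recomputing Flux per unit gives 15, -5, 35, -10, 25; average 12.

12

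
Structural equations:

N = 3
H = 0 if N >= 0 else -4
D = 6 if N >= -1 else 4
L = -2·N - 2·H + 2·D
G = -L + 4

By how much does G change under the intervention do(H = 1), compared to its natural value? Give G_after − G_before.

do(H=1) replaces the equation H = 0 if N >= 0 else -4 with the constant H = 1.
D = 6 if N >= -1 else 4  [with N=3]  = 6
L = -2·N - 2·H + 2·D  [with N=3, H=1, D=6]  = 4
G = -L + 4  [with L=4]  = 0
Without intervention: H = 0 if N >= 0 else -4  [with N=3]  = 0; D = 6 if N >= -1 else 4  [with N=3]  = 6; L = -2·N - 2·H + 2·D  [with N=3, H=0, D=6]  = 6; G = -L + 4  [with L=6]  = -2.
Change = 0 − (-2) = 2.

2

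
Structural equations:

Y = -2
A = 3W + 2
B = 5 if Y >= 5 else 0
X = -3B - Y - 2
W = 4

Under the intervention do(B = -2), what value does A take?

14

do(B=-2) replaces the equation B = 5 if Y >= 5 else 0 with the constant B = -2.
A is not downstream of the intervention, so its value is determined by the original equations.
A = 3W + 2  [with W=4]  = 14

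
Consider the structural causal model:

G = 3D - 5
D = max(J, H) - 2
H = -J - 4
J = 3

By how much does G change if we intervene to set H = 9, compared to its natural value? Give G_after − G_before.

18

Under do(H=9), the mechanism H = -J - 4 is discarded; H is fixed at 9.
D = max(J, H) - 2  [with J=3, H=9]  = 7
G = 3D - 5  [with D=7]  = 16
Without intervention: H = -J - 4  [with J=3]  = -7; D = max(J, H) - 2  [with J=3, H=-7]  = 1; G = 3D - 5  [with D=1]  = -2.
Change = 16 − (-2) = 18.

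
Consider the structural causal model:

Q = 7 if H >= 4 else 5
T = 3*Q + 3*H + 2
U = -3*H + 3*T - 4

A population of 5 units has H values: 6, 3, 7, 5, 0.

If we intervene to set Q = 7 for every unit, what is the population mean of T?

35.6

do(Q=7) breaks Q's dependence on H. With Q=7 fixed, T across the units is 41, 32, 44, 38, 23, mean 35.6.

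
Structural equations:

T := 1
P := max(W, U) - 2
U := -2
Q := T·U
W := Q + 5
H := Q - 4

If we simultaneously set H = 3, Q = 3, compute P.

6

Under do(H = 3, Q = 3), each intervened variable's structural equation is replaced by its fixed value.
W = Q + 5  [with Q=3]  = 8
P = max(W, U) - 2  [with W=8, U=-2]  = 6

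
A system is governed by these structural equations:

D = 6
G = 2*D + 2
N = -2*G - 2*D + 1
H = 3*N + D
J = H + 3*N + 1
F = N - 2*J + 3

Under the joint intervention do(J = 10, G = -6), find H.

9

Setting J = 10, G = -6 by intervention discards those variables' equations.
N = -2*G - 2*D + 1  [with G=-6, D=6]  = 1
H = 3*N + D  [with N=1, D=6]  = 9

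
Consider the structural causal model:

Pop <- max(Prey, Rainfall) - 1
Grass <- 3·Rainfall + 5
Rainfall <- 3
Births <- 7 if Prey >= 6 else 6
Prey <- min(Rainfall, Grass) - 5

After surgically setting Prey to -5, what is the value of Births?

The intervention breaks the incoming arrows to Prey: Prey <- min(Rainfall, Grass) - 5 no longer applies, and Prey = -5.
Births = 7 if Prey >= 6 else 6  [with Prey=-5]  = 6

6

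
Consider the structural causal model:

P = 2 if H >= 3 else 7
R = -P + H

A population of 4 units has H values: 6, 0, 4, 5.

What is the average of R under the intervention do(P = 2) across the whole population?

do(P=2) breaks P's dependence on H. With P=2 fixed, R across the units is 4, -2, 2, 3, mean 1.75.

1.75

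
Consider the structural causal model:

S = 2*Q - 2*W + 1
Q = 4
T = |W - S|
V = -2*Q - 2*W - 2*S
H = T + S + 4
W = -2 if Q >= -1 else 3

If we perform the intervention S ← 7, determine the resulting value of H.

do(S=7) replaces the equation S = 2*Q - 2*W + 1 with the constant S = 7.
W = -2 if Q >= -1 else 3  [with Q=4]  = -2
T = |W - S|  [with W=-2, S=7]  = 9
H = T + S + 4  [with T=9, S=7]  = 20

20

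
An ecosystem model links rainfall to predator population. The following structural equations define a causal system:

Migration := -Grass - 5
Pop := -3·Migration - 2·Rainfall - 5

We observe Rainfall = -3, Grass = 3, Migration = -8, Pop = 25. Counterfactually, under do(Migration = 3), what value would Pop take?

-8

The intervention breaks the incoming arrows to Migration: Migration := -Grass - 5 no longer applies, and Migration = 3.
Pop = -3·Migration - 2·Rainfall - 5  [with Migration=3, Rainfall=-3]  = -8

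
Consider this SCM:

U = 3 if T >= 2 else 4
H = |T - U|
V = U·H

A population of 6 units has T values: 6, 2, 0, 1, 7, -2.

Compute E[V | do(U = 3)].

9

The intervention sets U=3 in all 6 units regardless of T. Recomputing V per unit gives 9, 3, 9, 6, 12, 15; average 9.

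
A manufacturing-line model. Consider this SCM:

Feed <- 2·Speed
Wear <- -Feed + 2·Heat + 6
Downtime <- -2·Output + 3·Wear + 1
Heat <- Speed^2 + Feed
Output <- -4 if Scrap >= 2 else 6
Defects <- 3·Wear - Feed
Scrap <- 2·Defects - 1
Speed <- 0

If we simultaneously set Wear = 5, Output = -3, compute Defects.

Setting Wear = 5, Output = -3 by intervention discards those variables' equations.
Feed = 2·Speed  [with Speed=0]  = 0
Defects = 3·Wear - Feed  [with Wear=5, Feed=0]  = 15

15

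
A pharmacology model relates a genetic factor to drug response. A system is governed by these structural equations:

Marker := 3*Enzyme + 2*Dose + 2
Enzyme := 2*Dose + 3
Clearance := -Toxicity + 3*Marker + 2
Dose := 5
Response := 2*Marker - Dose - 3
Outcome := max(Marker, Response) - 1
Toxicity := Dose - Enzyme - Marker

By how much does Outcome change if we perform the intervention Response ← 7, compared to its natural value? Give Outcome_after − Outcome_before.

-43

The intervention breaks the incoming arrows to Response: Response := 2*Marker - Dose - 3 no longer applies, and Response = 7.
Enzyme = 2*Dose + 3  [with Dose=5]  = 13
Marker = 3*Enzyme + 2*Dose + 2  [with Enzyme=13, Dose=5]  = 51
Outcome = max(Marker, Response) - 1  [with Marker=51, Response=7]  = 50
Without intervention: Enzyme = 2*Dose + 3  [with Dose=5]  = 13; Marker = 3*Enzyme + 2*Dose + 2  [with Enzyme=13, Dose=5]  = 51; Response = 2*Marker - Dose - 3  [with Marker=51, Dose=5]  = 94; Outcome = max(Marker, Response) - 1  [with Marker=51, Response=94]  = 93.
Change = 50 − 93 = -43.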